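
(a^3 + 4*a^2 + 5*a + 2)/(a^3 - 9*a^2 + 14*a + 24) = (a^2 + 3*a + 2)/(a^2 - 10*a + 24)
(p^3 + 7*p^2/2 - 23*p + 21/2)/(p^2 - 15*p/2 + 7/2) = (p^2 + 4*p - 21)/(p - 7)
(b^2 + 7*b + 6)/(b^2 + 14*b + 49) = (b^2 + 7*b + 6)/(b^2 + 14*b + 49)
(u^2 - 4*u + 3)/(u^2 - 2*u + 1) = (u - 3)/(u - 1)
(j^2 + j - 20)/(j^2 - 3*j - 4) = (j + 5)/(j + 1)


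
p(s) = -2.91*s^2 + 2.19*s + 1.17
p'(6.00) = -32.73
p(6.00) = -90.45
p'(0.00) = 2.19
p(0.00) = 1.17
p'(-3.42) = 22.09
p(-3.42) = -40.36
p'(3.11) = -15.91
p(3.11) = -20.16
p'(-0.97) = 7.84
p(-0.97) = -3.69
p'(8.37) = -46.52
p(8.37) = -184.37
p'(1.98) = -9.33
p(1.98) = -5.90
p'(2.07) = -9.86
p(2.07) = -6.77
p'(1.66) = -7.47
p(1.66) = -3.21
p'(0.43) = -0.31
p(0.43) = 1.57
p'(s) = 2.19 - 5.82*s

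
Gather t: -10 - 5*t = -5*t - 10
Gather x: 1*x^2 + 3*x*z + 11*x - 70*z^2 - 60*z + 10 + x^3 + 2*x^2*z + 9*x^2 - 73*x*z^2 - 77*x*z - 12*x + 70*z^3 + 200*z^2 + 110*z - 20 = x^3 + x^2*(2*z + 10) + x*(-73*z^2 - 74*z - 1) + 70*z^3 + 130*z^2 + 50*z - 10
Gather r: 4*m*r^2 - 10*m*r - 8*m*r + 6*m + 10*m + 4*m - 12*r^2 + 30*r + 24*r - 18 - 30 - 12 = 20*m + r^2*(4*m - 12) + r*(54 - 18*m) - 60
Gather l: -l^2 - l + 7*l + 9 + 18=-l^2 + 6*l + 27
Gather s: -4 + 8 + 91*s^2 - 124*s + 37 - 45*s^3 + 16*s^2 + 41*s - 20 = -45*s^3 + 107*s^2 - 83*s + 21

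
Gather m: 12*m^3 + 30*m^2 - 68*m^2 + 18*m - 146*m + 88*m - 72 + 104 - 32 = 12*m^3 - 38*m^2 - 40*m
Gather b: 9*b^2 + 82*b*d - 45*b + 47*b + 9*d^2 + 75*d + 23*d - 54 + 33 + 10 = 9*b^2 + b*(82*d + 2) + 9*d^2 + 98*d - 11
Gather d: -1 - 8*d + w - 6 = -8*d + w - 7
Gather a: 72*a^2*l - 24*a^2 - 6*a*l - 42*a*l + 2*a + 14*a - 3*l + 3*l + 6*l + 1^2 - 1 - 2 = a^2*(72*l - 24) + a*(16 - 48*l) + 6*l - 2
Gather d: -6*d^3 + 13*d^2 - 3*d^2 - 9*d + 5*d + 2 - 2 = -6*d^3 + 10*d^2 - 4*d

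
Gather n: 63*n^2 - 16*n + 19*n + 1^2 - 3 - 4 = 63*n^2 + 3*n - 6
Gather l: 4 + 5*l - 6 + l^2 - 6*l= l^2 - l - 2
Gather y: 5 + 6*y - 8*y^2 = -8*y^2 + 6*y + 5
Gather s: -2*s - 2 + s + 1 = -s - 1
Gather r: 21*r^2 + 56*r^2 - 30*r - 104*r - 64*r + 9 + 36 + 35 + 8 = 77*r^2 - 198*r + 88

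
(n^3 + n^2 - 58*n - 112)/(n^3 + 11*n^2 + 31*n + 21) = (n^2 - 6*n - 16)/(n^2 + 4*n + 3)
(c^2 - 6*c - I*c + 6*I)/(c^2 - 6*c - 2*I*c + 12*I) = (c - I)/(c - 2*I)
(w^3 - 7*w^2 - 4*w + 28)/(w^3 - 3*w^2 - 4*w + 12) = (w - 7)/(w - 3)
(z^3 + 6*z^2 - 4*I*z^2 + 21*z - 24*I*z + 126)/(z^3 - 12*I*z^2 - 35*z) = (z^2 + 3*z*(2 + I) + 18*I)/(z*(z - 5*I))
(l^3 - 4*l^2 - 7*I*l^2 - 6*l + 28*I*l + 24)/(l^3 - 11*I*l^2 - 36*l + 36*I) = (l^2 - l*(4 + I) + 4*I)/(l^2 - 5*I*l - 6)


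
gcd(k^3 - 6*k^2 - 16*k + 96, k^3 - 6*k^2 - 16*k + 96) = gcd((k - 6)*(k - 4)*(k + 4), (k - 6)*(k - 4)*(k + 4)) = k^3 - 6*k^2 - 16*k + 96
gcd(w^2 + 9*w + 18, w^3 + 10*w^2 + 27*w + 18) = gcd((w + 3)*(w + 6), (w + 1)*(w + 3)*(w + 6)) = w^2 + 9*w + 18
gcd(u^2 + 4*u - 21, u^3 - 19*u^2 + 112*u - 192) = u - 3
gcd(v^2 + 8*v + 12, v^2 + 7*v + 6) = v + 6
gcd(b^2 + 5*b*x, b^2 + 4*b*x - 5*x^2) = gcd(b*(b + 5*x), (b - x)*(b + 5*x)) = b + 5*x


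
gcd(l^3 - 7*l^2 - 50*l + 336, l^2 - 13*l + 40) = l - 8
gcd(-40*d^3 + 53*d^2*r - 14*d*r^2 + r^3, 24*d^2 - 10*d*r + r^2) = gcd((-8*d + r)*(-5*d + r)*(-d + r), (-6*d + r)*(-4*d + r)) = 1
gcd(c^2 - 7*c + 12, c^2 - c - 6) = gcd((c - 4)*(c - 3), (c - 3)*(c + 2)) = c - 3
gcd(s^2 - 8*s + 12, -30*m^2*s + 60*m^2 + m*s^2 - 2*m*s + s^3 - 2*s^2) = s - 2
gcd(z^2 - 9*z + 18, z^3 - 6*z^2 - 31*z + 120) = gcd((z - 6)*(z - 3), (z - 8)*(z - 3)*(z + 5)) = z - 3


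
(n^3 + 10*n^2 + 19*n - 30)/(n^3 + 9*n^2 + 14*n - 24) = (n + 5)/(n + 4)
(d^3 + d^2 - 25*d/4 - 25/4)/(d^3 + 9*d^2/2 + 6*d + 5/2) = (d - 5/2)/(d + 1)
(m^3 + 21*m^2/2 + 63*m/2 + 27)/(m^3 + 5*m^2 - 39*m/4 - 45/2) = 2*(m + 3)/(2*m - 5)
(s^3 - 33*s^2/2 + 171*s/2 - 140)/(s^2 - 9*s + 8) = (2*s^2 - 17*s + 35)/(2*(s - 1))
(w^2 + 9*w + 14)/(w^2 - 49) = (w + 2)/(w - 7)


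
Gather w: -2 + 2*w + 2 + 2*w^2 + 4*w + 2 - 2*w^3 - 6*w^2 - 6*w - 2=-2*w^3 - 4*w^2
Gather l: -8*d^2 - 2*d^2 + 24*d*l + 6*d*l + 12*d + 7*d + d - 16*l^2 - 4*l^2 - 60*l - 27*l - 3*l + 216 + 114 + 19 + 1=-10*d^2 + 20*d - 20*l^2 + l*(30*d - 90) + 350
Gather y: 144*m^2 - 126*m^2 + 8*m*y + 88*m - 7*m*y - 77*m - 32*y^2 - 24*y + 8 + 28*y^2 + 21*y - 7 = 18*m^2 + 11*m - 4*y^2 + y*(m - 3) + 1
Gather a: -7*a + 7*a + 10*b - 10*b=0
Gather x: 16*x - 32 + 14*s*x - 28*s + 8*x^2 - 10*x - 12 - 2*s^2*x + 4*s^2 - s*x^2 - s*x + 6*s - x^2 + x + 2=4*s^2 - 22*s + x^2*(7 - s) + x*(-2*s^2 + 13*s + 7) - 42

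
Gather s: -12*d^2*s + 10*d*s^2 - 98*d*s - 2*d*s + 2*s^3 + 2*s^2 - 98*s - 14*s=2*s^3 + s^2*(10*d + 2) + s*(-12*d^2 - 100*d - 112)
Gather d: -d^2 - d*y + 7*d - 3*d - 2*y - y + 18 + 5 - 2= -d^2 + d*(4 - y) - 3*y + 21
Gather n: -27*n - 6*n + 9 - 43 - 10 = -33*n - 44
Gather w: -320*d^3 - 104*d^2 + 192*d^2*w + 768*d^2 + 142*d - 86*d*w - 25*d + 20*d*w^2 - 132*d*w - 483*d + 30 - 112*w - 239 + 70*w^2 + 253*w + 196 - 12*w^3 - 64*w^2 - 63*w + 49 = -320*d^3 + 664*d^2 - 366*d - 12*w^3 + w^2*(20*d + 6) + w*(192*d^2 - 218*d + 78) + 36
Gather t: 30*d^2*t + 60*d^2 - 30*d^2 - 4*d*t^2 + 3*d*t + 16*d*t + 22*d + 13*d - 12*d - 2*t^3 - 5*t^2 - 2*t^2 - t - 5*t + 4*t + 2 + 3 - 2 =30*d^2 + 23*d - 2*t^3 + t^2*(-4*d - 7) + t*(30*d^2 + 19*d - 2) + 3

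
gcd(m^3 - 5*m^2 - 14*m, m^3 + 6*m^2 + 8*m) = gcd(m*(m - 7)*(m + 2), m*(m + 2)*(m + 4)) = m^2 + 2*m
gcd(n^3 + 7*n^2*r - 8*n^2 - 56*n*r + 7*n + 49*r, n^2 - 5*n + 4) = n - 1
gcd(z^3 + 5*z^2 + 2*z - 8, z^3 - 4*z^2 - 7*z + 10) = z^2 + z - 2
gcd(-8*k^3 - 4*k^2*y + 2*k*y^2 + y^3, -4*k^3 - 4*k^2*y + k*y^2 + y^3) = -4*k^2 + y^2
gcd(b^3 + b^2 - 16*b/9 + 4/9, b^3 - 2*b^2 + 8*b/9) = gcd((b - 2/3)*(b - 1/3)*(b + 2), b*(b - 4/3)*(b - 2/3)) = b - 2/3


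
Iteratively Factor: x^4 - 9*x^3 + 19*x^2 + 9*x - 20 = (x + 1)*(x^3 - 10*x^2 + 29*x - 20) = (x - 5)*(x + 1)*(x^2 - 5*x + 4) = (x - 5)*(x - 4)*(x + 1)*(x - 1)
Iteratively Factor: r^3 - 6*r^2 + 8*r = (r)*(r^2 - 6*r + 8) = r*(r - 2)*(r - 4)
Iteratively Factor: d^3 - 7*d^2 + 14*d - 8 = (d - 1)*(d^2 - 6*d + 8) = (d - 4)*(d - 1)*(d - 2)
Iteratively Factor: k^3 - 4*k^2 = (k)*(k^2 - 4*k) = k^2*(k - 4)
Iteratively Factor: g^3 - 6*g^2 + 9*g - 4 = (g - 1)*(g^2 - 5*g + 4) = (g - 4)*(g - 1)*(g - 1)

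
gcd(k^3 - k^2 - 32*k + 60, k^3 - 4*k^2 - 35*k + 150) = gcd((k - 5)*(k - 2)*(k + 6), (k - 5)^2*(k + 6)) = k^2 + k - 30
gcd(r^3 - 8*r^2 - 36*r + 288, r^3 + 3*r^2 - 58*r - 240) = r^2 - 2*r - 48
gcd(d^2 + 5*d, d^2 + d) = d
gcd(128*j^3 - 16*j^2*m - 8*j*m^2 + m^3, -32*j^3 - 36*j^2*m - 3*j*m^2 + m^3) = 32*j^2 + 4*j*m - m^2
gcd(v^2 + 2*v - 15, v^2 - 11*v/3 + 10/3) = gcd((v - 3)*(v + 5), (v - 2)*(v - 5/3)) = 1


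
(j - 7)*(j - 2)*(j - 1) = j^3 - 10*j^2 + 23*j - 14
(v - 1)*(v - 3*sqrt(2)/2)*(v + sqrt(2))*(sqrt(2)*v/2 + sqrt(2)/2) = sqrt(2)*v^4/2 - v^3/2 - 2*sqrt(2)*v^2 + v/2 + 3*sqrt(2)/2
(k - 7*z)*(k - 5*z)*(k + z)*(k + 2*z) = k^4 - 9*k^3*z + k^2*z^2 + 81*k*z^3 + 70*z^4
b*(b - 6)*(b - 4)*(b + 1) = b^4 - 9*b^3 + 14*b^2 + 24*b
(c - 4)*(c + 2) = c^2 - 2*c - 8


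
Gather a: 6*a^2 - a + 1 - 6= 6*a^2 - a - 5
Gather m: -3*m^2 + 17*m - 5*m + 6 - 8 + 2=-3*m^2 + 12*m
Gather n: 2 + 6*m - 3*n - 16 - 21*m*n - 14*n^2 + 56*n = 6*m - 14*n^2 + n*(53 - 21*m) - 14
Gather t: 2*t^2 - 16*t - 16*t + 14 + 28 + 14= 2*t^2 - 32*t + 56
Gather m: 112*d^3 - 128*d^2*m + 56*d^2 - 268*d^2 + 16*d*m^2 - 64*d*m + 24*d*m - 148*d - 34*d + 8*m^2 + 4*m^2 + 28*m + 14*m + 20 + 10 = 112*d^3 - 212*d^2 - 182*d + m^2*(16*d + 12) + m*(-128*d^2 - 40*d + 42) + 30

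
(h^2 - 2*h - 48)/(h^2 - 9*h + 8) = (h + 6)/(h - 1)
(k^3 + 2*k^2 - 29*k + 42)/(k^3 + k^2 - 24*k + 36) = (k + 7)/(k + 6)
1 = 1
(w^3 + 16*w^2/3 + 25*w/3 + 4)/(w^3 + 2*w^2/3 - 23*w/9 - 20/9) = 3*(w + 3)/(3*w - 5)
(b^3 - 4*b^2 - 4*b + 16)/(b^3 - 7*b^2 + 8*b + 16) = (b^2 - 4)/(b^2 - 3*b - 4)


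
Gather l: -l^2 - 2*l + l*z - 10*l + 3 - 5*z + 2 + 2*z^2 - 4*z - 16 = -l^2 + l*(z - 12) + 2*z^2 - 9*z - 11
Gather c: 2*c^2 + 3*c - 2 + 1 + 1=2*c^2 + 3*c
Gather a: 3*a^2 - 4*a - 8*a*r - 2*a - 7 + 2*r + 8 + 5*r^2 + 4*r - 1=3*a^2 + a*(-8*r - 6) + 5*r^2 + 6*r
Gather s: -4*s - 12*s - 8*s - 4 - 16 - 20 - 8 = -24*s - 48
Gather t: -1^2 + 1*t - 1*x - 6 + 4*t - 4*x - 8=5*t - 5*x - 15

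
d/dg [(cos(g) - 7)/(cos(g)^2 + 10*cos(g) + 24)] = (cos(g)^2 - 14*cos(g) - 94)*sin(g)/(cos(g)^2 + 10*cos(g) + 24)^2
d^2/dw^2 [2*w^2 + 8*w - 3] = 4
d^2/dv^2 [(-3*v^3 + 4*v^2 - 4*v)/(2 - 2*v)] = 3*v*(v^2 - 3*v + 3)/(v^3 - 3*v^2 + 3*v - 1)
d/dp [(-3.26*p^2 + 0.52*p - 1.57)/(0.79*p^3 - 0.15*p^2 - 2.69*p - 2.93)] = (2.5754*p^4 - 0.8216*p^3 + 12.5683*p^2 + 18.6326*p - 5.7469)/(0.6241*p^6 - 0.237*p^5 - 4.2277*p^4 - 3.8224*p^3 + 8.1151*p^2 + 15.7634*p + 8.5849)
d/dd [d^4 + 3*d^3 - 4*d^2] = d*(4*d^2 + 9*d - 8)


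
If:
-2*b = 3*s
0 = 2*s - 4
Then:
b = -3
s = 2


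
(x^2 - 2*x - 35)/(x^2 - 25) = (x - 7)/(x - 5)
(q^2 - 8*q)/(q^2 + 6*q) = (q - 8)/(q + 6)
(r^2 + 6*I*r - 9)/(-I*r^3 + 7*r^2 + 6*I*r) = (r^2 + 6*I*r - 9)/(r*(-I*r^2 + 7*r + 6*I))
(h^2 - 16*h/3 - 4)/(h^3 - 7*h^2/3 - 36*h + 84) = (3*h + 2)/(3*h^2 + 11*h - 42)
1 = 1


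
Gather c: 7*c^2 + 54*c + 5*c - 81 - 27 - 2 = 7*c^2 + 59*c - 110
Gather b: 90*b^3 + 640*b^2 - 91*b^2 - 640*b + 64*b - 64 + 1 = 90*b^3 + 549*b^2 - 576*b - 63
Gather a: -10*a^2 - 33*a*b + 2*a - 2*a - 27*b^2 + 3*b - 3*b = -10*a^2 - 33*a*b - 27*b^2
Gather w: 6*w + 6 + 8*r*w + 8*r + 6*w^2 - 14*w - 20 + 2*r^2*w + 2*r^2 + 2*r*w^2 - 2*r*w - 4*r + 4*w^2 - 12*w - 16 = 2*r^2 + 4*r + w^2*(2*r + 10) + w*(2*r^2 + 6*r - 20) - 30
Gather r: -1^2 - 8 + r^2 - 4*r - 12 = r^2 - 4*r - 21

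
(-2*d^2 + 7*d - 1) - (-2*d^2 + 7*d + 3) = -4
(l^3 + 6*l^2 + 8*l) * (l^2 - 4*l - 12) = l^5 + 2*l^4 - 28*l^3 - 104*l^2 - 96*l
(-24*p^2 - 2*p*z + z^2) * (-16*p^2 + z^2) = 384*p^4 + 32*p^3*z - 40*p^2*z^2 - 2*p*z^3 + z^4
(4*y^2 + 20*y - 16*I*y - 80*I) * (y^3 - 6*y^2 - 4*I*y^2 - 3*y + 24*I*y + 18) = 4*y^5 - 4*y^4 - 32*I*y^4 - 196*y^3 + 32*I*y^3 + 76*y^2 + 1008*I*y^2 + 2280*y - 48*I*y - 1440*I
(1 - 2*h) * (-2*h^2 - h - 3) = 4*h^3 + 5*h - 3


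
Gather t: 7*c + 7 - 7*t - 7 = 7*c - 7*t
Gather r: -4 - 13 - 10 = -27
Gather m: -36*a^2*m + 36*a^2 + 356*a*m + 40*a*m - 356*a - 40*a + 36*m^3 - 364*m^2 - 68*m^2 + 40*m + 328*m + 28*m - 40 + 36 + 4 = 36*a^2 - 396*a + 36*m^3 - 432*m^2 + m*(-36*a^2 + 396*a + 396)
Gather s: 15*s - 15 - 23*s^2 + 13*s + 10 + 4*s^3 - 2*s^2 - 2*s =4*s^3 - 25*s^2 + 26*s - 5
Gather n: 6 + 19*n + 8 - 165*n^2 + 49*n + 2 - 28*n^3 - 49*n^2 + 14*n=-28*n^3 - 214*n^2 + 82*n + 16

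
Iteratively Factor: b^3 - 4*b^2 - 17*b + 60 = (b - 3)*(b^2 - b - 20) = (b - 3)*(b + 4)*(b - 5)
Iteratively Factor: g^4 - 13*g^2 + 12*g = (g + 4)*(g^3 - 4*g^2 + 3*g) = (g - 3)*(g + 4)*(g^2 - g) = g*(g - 3)*(g + 4)*(g - 1)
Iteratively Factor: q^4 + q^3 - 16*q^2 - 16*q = (q)*(q^3 + q^2 - 16*q - 16) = q*(q + 1)*(q^2 - 16) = q*(q + 1)*(q + 4)*(q - 4)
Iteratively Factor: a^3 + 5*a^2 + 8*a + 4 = (a + 2)*(a^2 + 3*a + 2) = (a + 2)^2*(a + 1)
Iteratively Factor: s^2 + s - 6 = (s - 2)*(s + 3)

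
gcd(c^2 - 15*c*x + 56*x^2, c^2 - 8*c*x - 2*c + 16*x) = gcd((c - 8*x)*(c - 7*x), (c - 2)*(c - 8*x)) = -c + 8*x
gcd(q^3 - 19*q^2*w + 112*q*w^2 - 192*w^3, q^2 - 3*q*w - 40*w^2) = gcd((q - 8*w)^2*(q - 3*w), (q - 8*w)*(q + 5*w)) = q - 8*w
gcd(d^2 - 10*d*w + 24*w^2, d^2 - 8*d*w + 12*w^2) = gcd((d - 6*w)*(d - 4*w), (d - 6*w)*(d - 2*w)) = -d + 6*w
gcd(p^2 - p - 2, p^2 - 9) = 1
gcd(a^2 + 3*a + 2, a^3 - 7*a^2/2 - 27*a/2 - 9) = a + 1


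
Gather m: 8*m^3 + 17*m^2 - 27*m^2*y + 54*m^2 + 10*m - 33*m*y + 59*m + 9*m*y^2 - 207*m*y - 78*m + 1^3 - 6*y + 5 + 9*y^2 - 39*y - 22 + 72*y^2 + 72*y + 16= 8*m^3 + m^2*(71 - 27*y) + m*(9*y^2 - 240*y - 9) + 81*y^2 + 27*y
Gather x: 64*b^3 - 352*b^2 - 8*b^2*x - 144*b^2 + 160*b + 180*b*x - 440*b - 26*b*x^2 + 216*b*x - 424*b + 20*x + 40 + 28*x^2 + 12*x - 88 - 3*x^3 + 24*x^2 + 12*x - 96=64*b^3 - 496*b^2 - 704*b - 3*x^3 + x^2*(52 - 26*b) + x*(-8*b^2 + 396*b + 44) - 144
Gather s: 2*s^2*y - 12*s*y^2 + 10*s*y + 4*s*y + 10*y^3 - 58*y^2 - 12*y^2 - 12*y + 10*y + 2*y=2*s^2*y + s*(-12*y^2 + 14*y) + 10*y^3 - 70*y^2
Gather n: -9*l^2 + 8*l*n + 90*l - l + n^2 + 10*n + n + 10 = -9*l^2 + 89*l + n^2 + n*(8*l + 11) + 10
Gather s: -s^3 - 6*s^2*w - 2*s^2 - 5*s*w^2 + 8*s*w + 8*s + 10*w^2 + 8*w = -s^3 + s^2*(-6*w - 2) + s*(-5*w^2 + 8*w + 8) + 10*w^2 + 8*w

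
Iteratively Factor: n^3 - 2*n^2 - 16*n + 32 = (n + 4)*(n^2 - 6*n + 8) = (n - 2)*(n + 4)*(n - 4)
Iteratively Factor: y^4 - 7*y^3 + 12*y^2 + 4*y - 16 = (y - 2)*(y^3 - 5*y^2 + 2*y + 8) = (y - 2)*(y + 1)*(y^2 - 6*y + 8) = (y - 4)*(y - 2)*(y + 1)*(y - 2)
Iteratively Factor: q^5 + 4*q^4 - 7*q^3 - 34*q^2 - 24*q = (q - 3)*(q^4 + 7*q^3 + 14*q^2 + 8*q) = (q - 3)*(q + 4)*(q^3 + 3*q^2 + 2*q) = q*(q - 3)*(q + 4)*(q^2 + 3*q + 2) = q*(q - 3)*(q + 1)*(q + 4)*(q + 2)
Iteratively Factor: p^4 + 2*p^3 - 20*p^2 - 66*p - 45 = (p + 1)*(p^3 + p^2 - 21*p - 45) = (p + 1)*(p + 3)*(p^2 - 2*p - 15) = (p - 5)*(p + 1)*(p + 3)*(p + 3)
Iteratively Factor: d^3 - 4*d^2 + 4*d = (d - 2)*(d^2 - 2*d) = (d - 2)^2*(d)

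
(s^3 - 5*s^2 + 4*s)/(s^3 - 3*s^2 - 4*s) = (s - 1)/(s + 1)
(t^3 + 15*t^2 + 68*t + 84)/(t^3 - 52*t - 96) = (t + 7)/(t - 8)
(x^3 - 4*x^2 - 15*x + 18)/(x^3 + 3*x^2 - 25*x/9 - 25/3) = 9*(x^2 - 7*x + 6)/(9*x^2 - 25)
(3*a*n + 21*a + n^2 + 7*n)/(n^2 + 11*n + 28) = (3*a + n)/(n + 4)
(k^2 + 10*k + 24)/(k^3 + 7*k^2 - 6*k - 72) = 1/(k - 3)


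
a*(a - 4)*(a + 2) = a^3 - 2*a^2 - 8*a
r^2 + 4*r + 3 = (r + 1)*(r + 3)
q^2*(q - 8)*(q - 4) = q^4 - 12*q^3 + 32*q^2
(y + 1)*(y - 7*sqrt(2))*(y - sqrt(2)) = y^3 - 8*sqrt(2)*y^2 + y^2 - 8*sqrt(2)*y + 14*y + 14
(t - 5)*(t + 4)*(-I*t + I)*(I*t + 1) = t^4 - 2*t^3 - I*t^3 - 19*t^2 + 2*I*t^2 + 20*t + 19*I*t - 20*I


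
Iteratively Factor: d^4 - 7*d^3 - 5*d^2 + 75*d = (d - 5)*(d^3 - 2*d^2 - 15*d) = (d - 5)*(d + 3)*(d^2 - 5*d) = d*(d - 5)*(d + 3)*(d - 5)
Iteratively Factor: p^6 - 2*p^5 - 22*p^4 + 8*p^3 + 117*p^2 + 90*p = (p + 3)*(p^5 - 5*p^4 - 7*p^3 + 29*p^2 + 30*p) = (p + 1)*(p + 3)*(p^4 - 6*p^3 - p^2 + 30*p) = (p - 3)*(p + 1)*(p + 3)*(p^3 - 3*p^2 - 10*p) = (p - 3)*(p + 1)*(p + 2)*(p + 3)*(p^2 - 5*p) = p*(p - 3)*(p + 1)*(p + 2)*(p + 3)*(p - 5)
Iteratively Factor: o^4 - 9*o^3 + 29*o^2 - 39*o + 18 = (o - 2)*(o^3 - 7*o^2 + 15*o - 9) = (o - 2)*(o - 1)*(o^2 - 6*o + 9) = (o - 3)*(o - 2)*(o - 1)*(o - 3)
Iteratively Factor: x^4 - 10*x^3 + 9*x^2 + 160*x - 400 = (x - 5)*(x^3 - 5*x^2 - 16*x + 80) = (x - 5)*(x - 4)*(x^2 - x - 20) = (x - 5)*(x - 4)*(x + 4)*(x - 5)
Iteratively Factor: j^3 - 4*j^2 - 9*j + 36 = (j - 3)*(j^2 - j - 12) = (j - 4)*(j - 3)*(j + 3)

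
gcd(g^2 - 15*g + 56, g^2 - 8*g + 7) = g - 7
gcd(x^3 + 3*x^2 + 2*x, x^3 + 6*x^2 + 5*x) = x^2 + x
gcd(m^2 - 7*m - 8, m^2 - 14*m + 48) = m - 8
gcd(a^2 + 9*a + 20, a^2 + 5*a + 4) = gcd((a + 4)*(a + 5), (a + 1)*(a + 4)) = a + 4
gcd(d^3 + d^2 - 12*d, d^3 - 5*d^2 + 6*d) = d^2 - 3*d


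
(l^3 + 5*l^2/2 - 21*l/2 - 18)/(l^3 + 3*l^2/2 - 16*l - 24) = (l - 3)/(l - 4)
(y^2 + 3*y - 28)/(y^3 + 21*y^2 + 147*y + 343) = (y - 4)/(y^2 + 14*y + 49)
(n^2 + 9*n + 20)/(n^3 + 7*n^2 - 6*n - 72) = (n + 5)/(n^2 + 3*n - 18)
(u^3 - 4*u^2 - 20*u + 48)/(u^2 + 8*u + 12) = (u^3 - 4*u^2 - 20*u + 48)/(u^2 + 8*u + 12)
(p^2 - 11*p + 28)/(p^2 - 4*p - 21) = (p - 4)/(p + 3)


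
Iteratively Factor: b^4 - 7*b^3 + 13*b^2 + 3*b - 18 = (b - 2)*(b^3 - 5*b^2 + 3*b + 9) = (b - 2)*(b + 1)*(b^2 - 6*b + 9) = (b - 3)*(b - 2)*(b + 1)*(b - 3)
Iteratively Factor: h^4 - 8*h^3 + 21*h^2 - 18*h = (h)*(h^3 - 8*h^2 + 21*h - 18) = h*(h - 3)*(h^2 - 5*h + 6) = h*(h - 3)^2*(h - 2)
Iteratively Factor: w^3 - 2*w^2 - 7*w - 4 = (w + 1)*(w^2 - 3*w - 4) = (w - 4)*(w + 1)*(w + 1)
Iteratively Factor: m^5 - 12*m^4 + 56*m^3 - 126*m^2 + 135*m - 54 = (m - 2)*(m^4 - 10*m^3 + 36*m^2 - 54*m + 27) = (m - 3)*(m - 2)*(m^3 - 7*m^2 + 15*m - 9) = (m - 3)^2*(m - 2)*(m^2 - 4*m + 3) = (m - 3)^2*(m - 2)*(m - 1)*(m - 3)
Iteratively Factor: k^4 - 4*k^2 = (k)*(k^3 - 4*k) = k^2*(k^2 - 4) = k^2*(k + 2)*(k - 2)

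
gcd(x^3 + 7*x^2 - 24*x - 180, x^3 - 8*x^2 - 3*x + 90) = x - 5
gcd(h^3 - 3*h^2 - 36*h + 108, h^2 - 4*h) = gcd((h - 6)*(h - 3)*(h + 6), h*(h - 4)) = 1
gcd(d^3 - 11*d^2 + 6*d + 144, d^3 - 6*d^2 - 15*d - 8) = d - 8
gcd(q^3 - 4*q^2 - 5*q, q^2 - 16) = 1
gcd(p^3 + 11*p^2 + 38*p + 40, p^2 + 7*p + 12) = p + 4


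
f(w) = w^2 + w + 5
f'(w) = 2*w + 1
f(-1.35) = 5.47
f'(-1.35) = -1.70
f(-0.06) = 4.94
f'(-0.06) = 0.88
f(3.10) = 17.71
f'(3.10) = 7.20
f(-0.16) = 4.87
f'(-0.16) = 0.68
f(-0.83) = 4.86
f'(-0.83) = -0.66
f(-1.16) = 5.19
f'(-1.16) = -1.32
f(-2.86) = 10.32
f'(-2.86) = -4.72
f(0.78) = 6.39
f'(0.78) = 2.56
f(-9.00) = 77.00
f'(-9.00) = -17.00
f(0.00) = 5.00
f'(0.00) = 1.00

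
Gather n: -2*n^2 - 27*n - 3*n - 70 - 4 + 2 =-2*n^2 - 30*n - 72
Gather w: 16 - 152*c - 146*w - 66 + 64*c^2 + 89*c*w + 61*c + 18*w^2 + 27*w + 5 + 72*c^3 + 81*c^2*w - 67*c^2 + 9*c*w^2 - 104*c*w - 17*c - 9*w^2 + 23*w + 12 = 72*c^3 - 3*c^2 - 108*c + w^2*(9*c + 9) + w*(81*c^2 - 15*c - 96) - 33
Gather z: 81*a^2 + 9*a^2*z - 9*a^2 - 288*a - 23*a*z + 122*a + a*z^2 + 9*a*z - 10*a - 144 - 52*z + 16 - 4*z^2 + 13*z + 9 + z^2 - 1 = 72*a^2 - 176*a + z^2*(a - 3) + z*(9*a^2 - 14*a - 39) - 120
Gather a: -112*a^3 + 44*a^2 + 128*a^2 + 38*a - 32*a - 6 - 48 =-112*a^3 + 172*a^2 + 6*a - 54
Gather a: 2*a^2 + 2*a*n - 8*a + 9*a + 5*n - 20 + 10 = 2*a^2 + a*(2*n + 1) + 5*n - 10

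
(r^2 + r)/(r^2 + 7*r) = (r + 1)/(r + 7)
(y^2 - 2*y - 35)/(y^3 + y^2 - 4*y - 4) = (y^2 - 2*y - 35)/(y^3 + y^2 - 4*y - 4)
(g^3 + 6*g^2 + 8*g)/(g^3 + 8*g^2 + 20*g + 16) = g/(g + 2)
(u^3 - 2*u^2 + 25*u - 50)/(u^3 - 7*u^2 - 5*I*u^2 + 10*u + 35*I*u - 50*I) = (u + 5*I)/(u - 5)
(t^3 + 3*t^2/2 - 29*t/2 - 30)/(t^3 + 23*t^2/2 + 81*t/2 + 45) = (t - 4)/(t + 6)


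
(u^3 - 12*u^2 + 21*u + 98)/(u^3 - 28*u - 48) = (u^2 - 14*u + 49)/(u^2 - 2*u - 24)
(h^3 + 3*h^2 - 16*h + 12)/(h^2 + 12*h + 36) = (h^2 - 3*h + 2)/(h + 6)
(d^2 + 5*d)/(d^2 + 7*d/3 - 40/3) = 3*d/(3*d - 8)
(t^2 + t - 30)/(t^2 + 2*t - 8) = (t^2 + t - 30)/(t^2 + 2*t - 8)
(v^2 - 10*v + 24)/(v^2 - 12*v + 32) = (v - 6)/(v - 8)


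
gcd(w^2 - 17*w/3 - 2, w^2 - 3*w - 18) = w - 6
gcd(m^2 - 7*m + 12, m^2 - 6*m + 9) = m - 3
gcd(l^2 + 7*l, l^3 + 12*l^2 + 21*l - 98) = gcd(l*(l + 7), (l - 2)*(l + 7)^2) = l + 7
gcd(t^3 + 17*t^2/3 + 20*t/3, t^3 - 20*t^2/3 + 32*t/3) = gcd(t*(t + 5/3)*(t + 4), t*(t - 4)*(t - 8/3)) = t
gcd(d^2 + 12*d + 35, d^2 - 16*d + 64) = 1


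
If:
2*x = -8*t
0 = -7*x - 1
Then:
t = 1/28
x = -1/7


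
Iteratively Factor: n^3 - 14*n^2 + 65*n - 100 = (n - 4)*(n^2 - 10*n + 25) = (n - 5)*(n - 4)*(n - 5)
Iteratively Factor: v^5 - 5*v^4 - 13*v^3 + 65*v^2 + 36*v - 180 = (v - 2)*(v^4 - 3*v^3 - 19*v^2 + 27*v + 90) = (v - 2)*(v + 2)*(v^3 - 5*v^2 - 9*v + 45) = (v - 3)*(v - 2)*(v + 2)*(v^2 - 2*v - 15) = (v - 5)*(v - 3)*(v - 2)*(v + 2)*(v + 3)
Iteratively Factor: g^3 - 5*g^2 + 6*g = (g - 3)*(g^2 - 2*g) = g*(g - 3)*(g - 2)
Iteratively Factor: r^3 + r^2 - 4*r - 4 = (r + 1)*(r^2 - 4) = (r - 2)*(r + 1)*(r + 2)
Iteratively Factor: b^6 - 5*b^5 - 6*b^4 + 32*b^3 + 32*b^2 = (b - 4)*(b^5 - b^4 - 10*b^3 - 8*b^2) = b*(b - 4)*(b^4 - b^3 - 10*b^2 - 8*b) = b*(b - 4)^2*(b^3 + 3*b^2 + 2*b) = b*(b - 4)^2*(b + 1)*(b^2 + 2*b) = b*(b - 4)^2*(b + 1)*(b + 2)*(b)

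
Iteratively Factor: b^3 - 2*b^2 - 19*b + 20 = (b + 4)*(b^2 - 6*b + 5) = (b - 1)*(b + 4)*(b - 5)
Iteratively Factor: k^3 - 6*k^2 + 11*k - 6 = (k - 2)*(k^2 - 4*k + 3) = (k - 2)*(k - 1)*(k - 3)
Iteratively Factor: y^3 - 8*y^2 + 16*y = (y)*(y^2 - 8*y + 16) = y*(y - 4)*(y - 4)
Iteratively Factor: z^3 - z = (z)*(z^2 - 1) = z*(z + 1)*(z - 1)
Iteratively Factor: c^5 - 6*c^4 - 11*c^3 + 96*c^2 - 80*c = (c)*(c^4 - 6*c^3 - 11*c^2 + 96*c - 80) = c*(c - 5)*(c^3 - c^2 - 16*c + 16) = c*(c - 5)*(c + 4)*(c^2 - 5*c + 4) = c*(c - 5)*(c - 4)*(c + 4)*(c - 1)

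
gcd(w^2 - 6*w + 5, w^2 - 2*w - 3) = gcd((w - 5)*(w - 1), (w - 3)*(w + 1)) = 1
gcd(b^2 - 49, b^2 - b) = 1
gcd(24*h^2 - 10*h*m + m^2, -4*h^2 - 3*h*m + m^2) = 4*h - m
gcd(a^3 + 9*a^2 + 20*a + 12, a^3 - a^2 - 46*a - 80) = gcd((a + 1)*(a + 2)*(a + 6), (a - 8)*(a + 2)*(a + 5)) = a + 2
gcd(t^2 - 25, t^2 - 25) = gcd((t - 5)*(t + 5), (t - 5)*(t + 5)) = t^2 - 25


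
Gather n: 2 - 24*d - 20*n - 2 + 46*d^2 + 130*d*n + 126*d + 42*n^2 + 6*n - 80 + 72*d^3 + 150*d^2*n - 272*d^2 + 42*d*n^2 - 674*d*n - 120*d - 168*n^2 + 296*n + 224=72*d^3 - 226*d^2 - 18*d + n^2*(42*d - 126) + n*(150*d^2 - 544*d + 282) + 144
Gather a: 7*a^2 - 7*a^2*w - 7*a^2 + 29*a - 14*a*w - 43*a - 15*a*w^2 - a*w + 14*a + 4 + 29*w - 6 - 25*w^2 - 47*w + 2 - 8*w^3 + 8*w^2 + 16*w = -7*a^2*w + a*(-15*w^2 - 15*w) - 8*w^3 - 17*w^2 - 2*w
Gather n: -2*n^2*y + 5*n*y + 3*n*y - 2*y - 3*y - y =-2*n^2*y + 8*n*y - 6*y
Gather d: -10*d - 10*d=-20*d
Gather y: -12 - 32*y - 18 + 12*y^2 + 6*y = 12*y^2 - 26*y - 30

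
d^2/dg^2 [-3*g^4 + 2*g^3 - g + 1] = 12*g*(1 - 3*g)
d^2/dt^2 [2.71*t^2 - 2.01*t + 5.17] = 5.42000000000000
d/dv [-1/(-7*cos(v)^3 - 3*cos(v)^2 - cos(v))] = (21*sin(v) + sin(v)/cos(v)^2 + 6*tan(v))/(-7*sin(v)^2 + 3*cos(v) + 8)^2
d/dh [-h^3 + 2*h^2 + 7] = h*(4 - 3*h)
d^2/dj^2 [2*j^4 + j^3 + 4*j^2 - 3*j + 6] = 24*j^2 + 6*j + 8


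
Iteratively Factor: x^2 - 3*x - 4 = (x + 1)*(x - 4)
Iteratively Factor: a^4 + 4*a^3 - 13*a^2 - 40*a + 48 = (a - 1)*(a^3 + 5*a^2 - 8*a - 48) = (a - 3)*(a - 1)*(a^2 + 8*a + 16) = (a - 3)*(a - 1)*(a + 4)*(a + 4)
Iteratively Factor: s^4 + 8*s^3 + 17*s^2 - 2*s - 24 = (s - 1)*(s^3 + 9*s^2 + 26*s + 24) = (s - 1)*(s + 4)*(s^2 + 5*s + 6) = (s - 1)*(s + 3)*(s + 4)*(s + 2)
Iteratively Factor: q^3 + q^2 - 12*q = (q)*(q^2 + q - 12) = q*(q - 3)*(q + 4)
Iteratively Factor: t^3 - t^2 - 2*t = (t + 1)*(t^2 - 2*t) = (t - 2)*(t + 1)*(t)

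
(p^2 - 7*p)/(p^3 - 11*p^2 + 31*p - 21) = p/(p^2 - 4*p + 3)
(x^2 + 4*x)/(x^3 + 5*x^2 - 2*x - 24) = x/(x^2 + x - 6)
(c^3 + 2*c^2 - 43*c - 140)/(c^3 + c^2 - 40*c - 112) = (c + 5)/(c + 4)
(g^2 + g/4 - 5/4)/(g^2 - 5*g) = (4*g^2 + g - 5)/(4*g*(g - 5))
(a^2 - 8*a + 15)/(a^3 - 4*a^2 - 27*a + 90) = (a - 5)/(a^2 - a - 30)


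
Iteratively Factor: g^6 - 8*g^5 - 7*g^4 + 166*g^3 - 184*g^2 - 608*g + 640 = (g - 4)*(g^5 - 4*g^4 - 23*g^3 + 74*g^2 + 112*g - 160) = (g - 5)*(g - 4)*(g^4 + g^3 - 18*g^2 - 16*g + 32) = (g - 5)*(g - 4)^2*(g^3 + 5*g^2 + 2*g - 8) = (g - 5)*(g - 4)^2*(g - 1)*(g^2 + 6*g + 8) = (g - 5)*(g - 4)^2*(g - 1)*(g + 2)*(g + 4)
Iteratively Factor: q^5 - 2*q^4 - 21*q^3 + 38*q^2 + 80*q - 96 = (q + 2)*(q^4 - 4*q^3 - 13*q^2 + 64*q - 48) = (q + 2)*(q + 4)*(q^3 - 8*q^2 + 19*q - 12) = (q - 4)*(q + 2)*(q + 4)*(q^2 - 4*q + 3) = (q - 4)*(q - 1)*(q + 2)*(q + 4)*(q - 3)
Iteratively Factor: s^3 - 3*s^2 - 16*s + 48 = (s + 4)*(s^2 - 7*s + 12) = (s - 3)*(s + 4)*(s - 4)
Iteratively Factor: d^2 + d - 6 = (d + 3)*(d - 2)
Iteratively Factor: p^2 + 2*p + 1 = (p + 1)*(p + 1)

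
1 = 1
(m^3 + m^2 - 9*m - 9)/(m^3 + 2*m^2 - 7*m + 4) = (m^3 + m^2 - 9*m - 9)/(m^3 + 2*m^2 - 7*m + 4)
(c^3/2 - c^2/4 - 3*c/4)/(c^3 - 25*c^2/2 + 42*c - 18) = c*(2*c^2 - c - 3)/(2*(2*c^3 - 25*c^2 + 84*c - 36))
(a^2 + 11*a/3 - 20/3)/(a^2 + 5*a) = (a - 4/3)/a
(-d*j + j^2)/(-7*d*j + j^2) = (d - j)/(7*d - j)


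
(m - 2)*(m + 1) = m^2 - m - 2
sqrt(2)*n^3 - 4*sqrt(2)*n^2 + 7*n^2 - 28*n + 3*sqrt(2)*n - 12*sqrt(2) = (n - 4)*(n + 3*sqrt(2))*(sqrt(2)*n + 1)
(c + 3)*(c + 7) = c^2 + 10*c + 21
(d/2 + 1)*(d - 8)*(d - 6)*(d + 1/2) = d^4/2 - 23*d^3/4 + 7*d^2 + 53*d + 24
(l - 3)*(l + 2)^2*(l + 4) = l^4 + 5*l^3 - 4*l^2 - 44*l - 48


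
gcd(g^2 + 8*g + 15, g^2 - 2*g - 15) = g + 3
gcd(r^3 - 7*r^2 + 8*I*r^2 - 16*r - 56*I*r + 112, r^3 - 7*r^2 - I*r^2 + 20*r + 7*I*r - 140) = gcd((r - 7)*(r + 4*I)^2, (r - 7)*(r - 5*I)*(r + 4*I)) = r^2 + r*(-7 + 4*I) - 28*I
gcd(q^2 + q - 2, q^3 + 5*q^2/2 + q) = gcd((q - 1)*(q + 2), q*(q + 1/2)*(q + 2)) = q + 2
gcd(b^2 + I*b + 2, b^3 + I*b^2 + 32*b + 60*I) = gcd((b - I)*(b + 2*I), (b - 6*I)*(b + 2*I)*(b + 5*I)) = b + 2*I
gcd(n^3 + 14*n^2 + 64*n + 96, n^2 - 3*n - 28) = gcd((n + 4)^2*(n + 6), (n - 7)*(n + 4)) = n + 4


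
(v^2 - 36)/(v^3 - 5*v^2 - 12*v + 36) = (v + 6)/(v^2 + v - 6)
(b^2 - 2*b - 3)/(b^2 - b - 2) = (b - 3)/(b - 2)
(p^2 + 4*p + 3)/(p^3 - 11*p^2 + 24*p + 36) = (p + 3)/(p^2 - 12*p + 36)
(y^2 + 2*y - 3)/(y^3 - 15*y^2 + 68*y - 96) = (y^2 + 2*y - 3)/(y^3 - 15*y^2 + 68*y - 96)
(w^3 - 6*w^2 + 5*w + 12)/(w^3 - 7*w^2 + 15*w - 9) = (w^2 - 3*w - 4)/(w^2 - 4*w + 3)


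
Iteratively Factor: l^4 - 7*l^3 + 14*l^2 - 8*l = (l)*(l^3 - 7*l^2 + 14*l - 8) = l*(l - 1)*(l^2 - 6*l + 8) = l*(l - 4)*(l - 1)*(l - 2)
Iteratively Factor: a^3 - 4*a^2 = (a - 4)*(a^2) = a*(a - 4)*(a)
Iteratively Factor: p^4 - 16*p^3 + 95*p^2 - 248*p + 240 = (p - 4)*(p^3 - 12*p^2 + 47*p - 60) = (p - 4)^2*(p^2 - 8*p + 15) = (p - 5)*(p - 4)^2*(p - 3)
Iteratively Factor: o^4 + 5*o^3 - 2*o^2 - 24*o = (o - 2)*(o^3 + 7*o^2 + 12*o) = (o - 2)*(o + 4)*(o^2 + 3*o) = o*(o - 2)*(o + 4)*(o + 3)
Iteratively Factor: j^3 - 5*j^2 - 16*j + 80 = (j + 4)*(j^2 - 9*j + 20) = (j - 5)*(j + 4)*(j - 4)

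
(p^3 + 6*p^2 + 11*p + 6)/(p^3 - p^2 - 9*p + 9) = (p^2 + 3*p + 2)/(p^2 - 4*p + 3)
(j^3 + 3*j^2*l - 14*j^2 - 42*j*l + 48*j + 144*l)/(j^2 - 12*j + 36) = (j^2 + 3*j*l - 8*j - 24*l)/(j - 6)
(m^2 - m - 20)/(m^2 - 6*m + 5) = (m + 4)/(m - 1)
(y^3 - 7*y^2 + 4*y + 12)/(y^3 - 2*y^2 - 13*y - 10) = (y^2 - 8*y + 12)/(y^2 - 3*y - 10)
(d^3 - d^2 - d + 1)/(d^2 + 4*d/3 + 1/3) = 3*(d^2 - 2*d + 1)/(3*d + 1)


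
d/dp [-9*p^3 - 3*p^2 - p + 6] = -27*p^2 - 6*p - 1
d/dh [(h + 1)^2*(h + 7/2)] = (h + 1)*(3*h + 8)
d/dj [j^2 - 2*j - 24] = 2*j - 2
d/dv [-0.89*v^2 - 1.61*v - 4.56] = -1.78*v - 1.61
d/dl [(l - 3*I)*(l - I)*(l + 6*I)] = 3*l^2 + 4*I*l + 21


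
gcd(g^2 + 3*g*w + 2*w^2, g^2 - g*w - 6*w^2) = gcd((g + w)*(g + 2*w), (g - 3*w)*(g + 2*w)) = g + 2*w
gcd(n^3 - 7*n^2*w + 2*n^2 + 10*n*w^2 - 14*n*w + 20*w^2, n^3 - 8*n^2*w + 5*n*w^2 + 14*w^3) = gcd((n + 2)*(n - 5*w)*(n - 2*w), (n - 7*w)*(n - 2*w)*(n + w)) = -n + 2*w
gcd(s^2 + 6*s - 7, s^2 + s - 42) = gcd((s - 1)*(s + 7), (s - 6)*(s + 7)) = s + 7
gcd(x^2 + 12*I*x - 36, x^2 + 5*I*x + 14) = 1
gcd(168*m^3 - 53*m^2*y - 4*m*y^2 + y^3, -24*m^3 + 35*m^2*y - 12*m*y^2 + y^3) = 24*m^2 - 11*m*y + y^2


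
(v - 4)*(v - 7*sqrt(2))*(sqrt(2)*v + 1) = sqrt(2)*v^3 - 13*v^2 - 4*sqrt(2)*v^2 - 7*sqrt(2)*v + 52*v + 28*sqrt(2)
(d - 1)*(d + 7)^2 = d^3 + 13*d^2 + 35*d - 49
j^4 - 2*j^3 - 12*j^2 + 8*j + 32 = (j - 4)*(j - 2)*(j + 2)^2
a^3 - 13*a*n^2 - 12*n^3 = (a - 4*n)*(a + n)*(a + 3*n)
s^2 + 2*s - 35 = (s - 5)*(s + 7)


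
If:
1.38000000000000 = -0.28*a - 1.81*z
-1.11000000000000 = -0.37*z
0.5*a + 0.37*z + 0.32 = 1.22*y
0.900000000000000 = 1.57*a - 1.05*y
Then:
No Solution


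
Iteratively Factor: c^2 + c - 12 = (c + 4)*(c - 3)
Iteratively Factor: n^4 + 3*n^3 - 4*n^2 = (n - 1)*(n^3 + 4*n^2) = n*(n - 1)*(n^2 + 4*n) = n*(n - 1)*(n + 4)*(n)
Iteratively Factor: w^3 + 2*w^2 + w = (w + 1)*(w^2 + w) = w*(w + 1)*(w + 1)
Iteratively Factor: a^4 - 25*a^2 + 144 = (a - 4)*(a^3 + 4*a^2 - 9*a - 36) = (a - 4)*(a + 4)*(a^2 - 9) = (a - 4)*(a - 3)*(a + 4)*(a + 3)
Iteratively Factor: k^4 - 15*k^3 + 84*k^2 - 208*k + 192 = (k - 4)*(k^3 - 11*k^2 + 40*k - 48) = (k - 4)*(k - 3)*(k^2 - 8*k + 16) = (k - 4)^2*(k - 3)*(k - 4)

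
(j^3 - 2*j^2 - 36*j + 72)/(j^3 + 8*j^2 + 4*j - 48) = (j - 6)/(j + 4)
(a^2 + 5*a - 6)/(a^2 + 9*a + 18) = (a - 1)/(a + 3)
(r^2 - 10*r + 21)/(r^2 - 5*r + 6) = (r - 7)/(r - 2)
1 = 1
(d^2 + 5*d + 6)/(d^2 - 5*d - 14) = (d + 3)/(d - 7)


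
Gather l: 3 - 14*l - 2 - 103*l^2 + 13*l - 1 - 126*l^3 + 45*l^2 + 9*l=-126*l^3 - 58*l^2 + 8*l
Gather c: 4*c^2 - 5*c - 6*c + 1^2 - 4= 4*c^2 - 11*c - 3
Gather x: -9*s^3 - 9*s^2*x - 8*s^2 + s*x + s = -9*s^3 - 8*s^2 + s + x*(-9*s^2 + s)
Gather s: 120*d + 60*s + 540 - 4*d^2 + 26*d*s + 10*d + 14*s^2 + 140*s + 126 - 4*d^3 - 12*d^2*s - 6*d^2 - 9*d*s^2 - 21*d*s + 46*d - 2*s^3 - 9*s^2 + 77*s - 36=-4*d^3 - 10*d^2 + 176*d - 2*s^3 + s^2*(5 - 9*d) + s*(-12*d^2 + 5*d + 277) + 630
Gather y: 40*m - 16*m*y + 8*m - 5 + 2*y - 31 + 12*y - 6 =48*m + y*(14 - 16*m) - 42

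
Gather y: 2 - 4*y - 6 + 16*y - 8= 12*y - 12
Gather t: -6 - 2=-8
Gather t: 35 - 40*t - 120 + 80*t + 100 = 40*t + 15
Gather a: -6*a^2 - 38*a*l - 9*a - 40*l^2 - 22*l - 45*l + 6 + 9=-6*a^2 + a*(-38*l - 9) - 40*l^2 - 67*l + 15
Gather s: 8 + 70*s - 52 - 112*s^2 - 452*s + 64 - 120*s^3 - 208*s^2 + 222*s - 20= -120*s^3 - 320*s^2 - 160*s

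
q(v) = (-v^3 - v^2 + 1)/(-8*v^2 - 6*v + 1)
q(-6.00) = -0.72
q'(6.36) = 0.13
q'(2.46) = 0.14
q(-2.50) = -0.31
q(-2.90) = -0.35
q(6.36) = 0.82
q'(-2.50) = 0.10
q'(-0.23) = 0.74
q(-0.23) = 0.49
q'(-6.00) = 0.12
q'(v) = (16*v + 6)*(-v^3 - v^2 + 1)/(-8*v^2 - 6*v + 1)^2 + (-3*v^2 - 2*v)/(-8*v^2 - 6*v + 1)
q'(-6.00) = 0.12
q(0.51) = -0.15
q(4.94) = 0.64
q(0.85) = 0.03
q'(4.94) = 0.13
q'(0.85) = 0.32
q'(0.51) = 0.94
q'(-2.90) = 0.11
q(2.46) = 0.32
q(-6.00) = -0.72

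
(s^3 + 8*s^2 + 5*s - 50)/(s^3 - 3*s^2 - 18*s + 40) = (s^2 + 10*s + 25)/(s^2 - s - 20)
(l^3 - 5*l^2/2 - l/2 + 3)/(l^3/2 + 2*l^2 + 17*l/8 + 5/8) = 4*(2*l^2 - 7*l + 6)/(4*l^2 + 12*l + 5)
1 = 1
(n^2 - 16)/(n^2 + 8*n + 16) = (n - 4)/(n + 4)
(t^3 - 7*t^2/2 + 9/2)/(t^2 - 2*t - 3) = t - 3/2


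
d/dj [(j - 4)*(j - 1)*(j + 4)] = 3*j^2 - 2*j - 16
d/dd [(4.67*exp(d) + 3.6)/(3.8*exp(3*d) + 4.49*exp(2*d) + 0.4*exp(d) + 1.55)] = (-35.492*exp(3*d) - 62.0083*exp(2*d) - 32.328*exp(d) + 5.7985)*exp(d)/(14.44*exp(6*d) + 34.124*exp(5*d) + 23.2001*exp(4*d) + 15.372*exp(3*d) + 14.079*exp(2*d) + 1.24*exp(d) + 2.4025)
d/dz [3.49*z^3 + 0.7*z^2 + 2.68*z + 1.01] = 10.47*z^2 + 1.4*z + 2.68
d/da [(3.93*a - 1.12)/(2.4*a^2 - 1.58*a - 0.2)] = (-9.432*a^2 + 5.376*a - 2.5556)/(5.76*a^4 - 7.584*a^3 + 1.5364*a^2 + 0.632*a + 0.04)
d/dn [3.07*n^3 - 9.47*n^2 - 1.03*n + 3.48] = 9.21*n^2 - 18.94*n - 1.03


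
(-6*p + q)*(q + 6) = -6*p*q - 36*p + q^2 + 6*q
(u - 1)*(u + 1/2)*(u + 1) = u^3 + u^2/2 - u - 1/2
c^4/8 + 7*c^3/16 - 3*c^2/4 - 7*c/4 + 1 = (c/4 + 1)*(c/2 + 1)*(c - 2)*(c - 1/2)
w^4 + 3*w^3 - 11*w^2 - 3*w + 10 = (w - 2)*(w - 1)*(w + 1)*(w + 5)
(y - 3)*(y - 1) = y^2 - 4*y + 3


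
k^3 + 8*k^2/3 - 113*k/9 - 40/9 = (k - 8/3)*(k + 1/3)*(k + 5)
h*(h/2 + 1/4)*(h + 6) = h^3/2 + 13*h^2/4 + 3*h/2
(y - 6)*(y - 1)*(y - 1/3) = y^3 - 22*y^2/3 + 25*y/3 - 2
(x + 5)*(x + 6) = x^2 + 11*x + 30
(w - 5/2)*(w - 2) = w^2 - 9*w/2 + 5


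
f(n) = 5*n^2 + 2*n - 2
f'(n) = 10*n + 2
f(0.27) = -1.10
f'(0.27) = 4.70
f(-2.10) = 15.85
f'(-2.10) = -19.00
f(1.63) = 14.54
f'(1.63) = 18.30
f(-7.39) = 256.28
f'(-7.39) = -71.90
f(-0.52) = -1.69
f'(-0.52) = -3.20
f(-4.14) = 75.42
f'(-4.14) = -39.40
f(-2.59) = 26.36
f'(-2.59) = -23.90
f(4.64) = 114.93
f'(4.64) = 48.40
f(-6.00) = 166.00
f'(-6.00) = -58.00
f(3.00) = 49.00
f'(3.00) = 32.00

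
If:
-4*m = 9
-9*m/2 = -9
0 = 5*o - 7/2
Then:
No Solution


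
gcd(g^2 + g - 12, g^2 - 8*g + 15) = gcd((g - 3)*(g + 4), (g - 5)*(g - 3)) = g - 3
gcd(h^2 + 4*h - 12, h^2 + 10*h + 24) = h + 6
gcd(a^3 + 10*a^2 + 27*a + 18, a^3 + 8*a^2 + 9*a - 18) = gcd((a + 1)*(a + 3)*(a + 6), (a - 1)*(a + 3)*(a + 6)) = a^2 + 9*a + 18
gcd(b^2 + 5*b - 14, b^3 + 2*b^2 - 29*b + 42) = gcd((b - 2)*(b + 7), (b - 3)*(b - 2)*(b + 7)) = b^2 + 5*b - 14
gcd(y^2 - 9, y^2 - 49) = 1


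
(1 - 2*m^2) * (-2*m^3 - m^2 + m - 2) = 4*m^5 + 2*m^4 - 4*m^3 + 3*m^2 + m - 2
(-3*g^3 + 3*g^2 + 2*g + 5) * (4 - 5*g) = 15*g^4 - 27*g^3 + 2*g^2 - 17*g + 20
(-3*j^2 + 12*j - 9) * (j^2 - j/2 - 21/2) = -3*j^4 + 27*j^3/2 + 33*j^2/2 - 243*j/2 + 189/2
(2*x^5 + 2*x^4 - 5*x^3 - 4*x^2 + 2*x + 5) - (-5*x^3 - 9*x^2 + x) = 2*x^5 + 2*x^4 + 5*x^2 + x + 5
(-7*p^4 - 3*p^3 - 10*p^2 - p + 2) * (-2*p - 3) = 14*p^5 + 27*p^4 + 29*p^3 + 32*p^2 - p - 6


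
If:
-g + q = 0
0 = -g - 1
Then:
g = -1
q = -1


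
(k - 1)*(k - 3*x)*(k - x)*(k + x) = k^4 - 3*k^3*x - k^3 - k^2*x^2 + 3*k^2*x + 3*k*x^3 + k*x^2 - 3*x^3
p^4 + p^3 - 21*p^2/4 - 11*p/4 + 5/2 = (p - 2)*(p - 1/2)*(p + 1)*(p + 5/2)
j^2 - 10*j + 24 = (j - 6)*(j - 4)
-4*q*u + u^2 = u*(-4*q + u)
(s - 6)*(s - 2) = s^2 - 8*s + 12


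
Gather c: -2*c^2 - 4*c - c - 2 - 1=-2*c^2 - 5*c - 3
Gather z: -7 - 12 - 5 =-24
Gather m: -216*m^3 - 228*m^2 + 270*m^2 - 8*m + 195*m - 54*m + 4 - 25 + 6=-216*m^3 + 42*m^2 + 133*m - 15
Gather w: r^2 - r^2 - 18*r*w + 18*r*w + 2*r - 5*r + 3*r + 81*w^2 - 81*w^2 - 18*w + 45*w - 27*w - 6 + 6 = 0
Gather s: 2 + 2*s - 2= 2*s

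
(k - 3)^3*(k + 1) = k^4 - 8*k^3 + 18*k^2 - 27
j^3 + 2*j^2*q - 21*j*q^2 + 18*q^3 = (j - 3*q)*(j - q)*(j + 6*q)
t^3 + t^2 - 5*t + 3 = (t - 1)^2*(t + 3)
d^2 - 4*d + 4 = (d - 2)^2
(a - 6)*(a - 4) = a^2 - 10*a + 24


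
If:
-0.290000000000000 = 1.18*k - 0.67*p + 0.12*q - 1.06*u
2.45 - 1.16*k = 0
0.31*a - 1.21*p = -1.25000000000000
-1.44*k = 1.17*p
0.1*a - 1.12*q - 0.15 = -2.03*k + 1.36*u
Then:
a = -14.18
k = 2.11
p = -2.60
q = -2.42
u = 3.99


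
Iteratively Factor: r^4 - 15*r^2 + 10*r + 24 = (r + 1)*(r^3 - r^2 - 14*r + 24) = (r - 3)*(r + 1)*(r^2 + 2*r - 8) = (r - 3)*(r + 1)*(r + 4)*(r - 2)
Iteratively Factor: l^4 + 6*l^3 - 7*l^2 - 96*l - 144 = (l + 3)*(l^3 + 3*l^2 - 16*l - 48) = (l - 4)*(l + 3)*(l^2 + 7*l + 12) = (l - 4)*(l + 3)*(l + 4)*(l + 3)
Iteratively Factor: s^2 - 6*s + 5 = (s - 5)*(s - 1)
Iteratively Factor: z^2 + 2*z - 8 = (z + 4)*(z - 2)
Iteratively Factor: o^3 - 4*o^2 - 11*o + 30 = (o + 3)*(o^2 - 7*o + 10) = (o - 5)*(o + 3)*(o - 2)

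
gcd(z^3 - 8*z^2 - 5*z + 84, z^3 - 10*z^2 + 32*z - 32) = z - 4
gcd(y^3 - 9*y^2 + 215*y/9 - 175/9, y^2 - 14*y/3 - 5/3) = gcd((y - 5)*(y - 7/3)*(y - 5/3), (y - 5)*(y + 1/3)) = y - 5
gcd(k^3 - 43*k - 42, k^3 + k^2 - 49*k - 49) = k^2 - 6*k - 7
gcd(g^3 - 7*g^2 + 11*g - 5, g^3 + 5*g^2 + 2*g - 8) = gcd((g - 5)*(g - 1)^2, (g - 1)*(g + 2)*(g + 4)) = g - 1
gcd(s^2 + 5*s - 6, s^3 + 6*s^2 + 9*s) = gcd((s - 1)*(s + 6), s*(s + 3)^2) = 1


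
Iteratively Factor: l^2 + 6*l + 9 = (l + 3)*(l + 3)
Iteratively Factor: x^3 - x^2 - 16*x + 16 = (x + 4)*(x^2 - 5*x + 4) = (x - 1)*(x + 4)*(x - 4)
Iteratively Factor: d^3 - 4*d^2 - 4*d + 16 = (d - 2)*(d^2 - 2*d - 8) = (d - 2)*(d + 2)*(d - 4)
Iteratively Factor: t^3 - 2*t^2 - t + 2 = (t + 1)*(t^2 - 3*t + 2) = (t - 2)*(t + 1)*(t - 1)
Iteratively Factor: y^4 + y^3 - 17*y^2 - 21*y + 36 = (y + 3)*(y^3 - 2*y^2 - 11*y + 12) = (y - 4)*(y + 3)*(y^2 + 2*y - 3) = (y - 4)*(y - 1)*(y + 3)*(y + 3)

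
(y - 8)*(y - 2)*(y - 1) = y^3 - 11*y^2 + 26*y - 16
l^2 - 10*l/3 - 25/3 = (l - 5)*(l + 5/3)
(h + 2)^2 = h^2 + 4*h + 4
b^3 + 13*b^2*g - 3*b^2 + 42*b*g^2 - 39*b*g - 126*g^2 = (b - 3)*(b + 6*g)*(b + 7*g)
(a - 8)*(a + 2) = a^2 - 6*a - 16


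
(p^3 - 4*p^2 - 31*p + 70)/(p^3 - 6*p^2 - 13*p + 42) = (p + 5)/(p + 3)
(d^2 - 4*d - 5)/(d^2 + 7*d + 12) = (d^2 - 4*d - 5)/(d^2 + 7*d + 12)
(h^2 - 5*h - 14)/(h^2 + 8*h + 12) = (h - 7)/(h + 6)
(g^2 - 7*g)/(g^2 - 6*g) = (g - 7)/(g - 6)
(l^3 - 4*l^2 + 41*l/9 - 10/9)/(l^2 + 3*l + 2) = (9*l^3 - 36*l^2 + 41*l - 10)/(9*(l^2 + 3*l + 2))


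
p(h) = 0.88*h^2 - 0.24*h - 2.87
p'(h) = 1.76*h - 0.24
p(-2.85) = 4.96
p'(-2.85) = -5.26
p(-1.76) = 0.28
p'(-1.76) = -3.34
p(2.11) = 0.54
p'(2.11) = 3.47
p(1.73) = -0.65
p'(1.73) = 2.80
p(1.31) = -1.67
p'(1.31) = 2.07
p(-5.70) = 27.09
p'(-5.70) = -10.27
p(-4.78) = 18.38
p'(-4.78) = -8.65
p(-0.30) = -2.72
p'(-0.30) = -0.77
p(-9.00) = 70.57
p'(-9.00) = -16.08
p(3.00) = 4.33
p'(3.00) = 5.04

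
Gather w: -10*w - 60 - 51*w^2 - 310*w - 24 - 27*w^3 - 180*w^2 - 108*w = -27*w^3 - 231*w^2 - 428*w - 84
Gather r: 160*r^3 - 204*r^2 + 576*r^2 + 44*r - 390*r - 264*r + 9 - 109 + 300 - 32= 160*r^3 + 372*r^2 - 610*r + 168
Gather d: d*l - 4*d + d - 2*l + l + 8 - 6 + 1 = d*(l - 3) - l + 3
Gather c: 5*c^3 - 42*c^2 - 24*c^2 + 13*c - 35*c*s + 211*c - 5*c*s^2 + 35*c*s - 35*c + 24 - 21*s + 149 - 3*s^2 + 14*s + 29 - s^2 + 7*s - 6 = 5*c^3 - 66*c^2 + c*(189 - 5*s^2) - 4*s^2 + 196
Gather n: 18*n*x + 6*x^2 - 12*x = 18*n*x + 6*x^2 - 12*x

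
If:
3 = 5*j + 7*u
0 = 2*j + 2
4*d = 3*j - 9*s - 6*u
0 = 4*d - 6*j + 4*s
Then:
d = -51/70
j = -1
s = -27/35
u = 8/7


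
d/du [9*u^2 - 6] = 18*u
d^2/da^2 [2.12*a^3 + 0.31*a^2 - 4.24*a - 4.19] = 12.72*a + 0.62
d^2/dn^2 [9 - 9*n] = 0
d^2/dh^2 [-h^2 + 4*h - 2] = -2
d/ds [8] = 0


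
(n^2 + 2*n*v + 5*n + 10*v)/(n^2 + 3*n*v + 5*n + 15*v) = (n + 2*v)/(n + 3*v)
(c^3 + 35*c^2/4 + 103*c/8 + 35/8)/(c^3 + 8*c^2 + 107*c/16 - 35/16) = 2*(2*c + 1)/(4*c - 1)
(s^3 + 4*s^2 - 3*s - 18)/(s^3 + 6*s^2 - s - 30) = (s + 3)/(s + 5)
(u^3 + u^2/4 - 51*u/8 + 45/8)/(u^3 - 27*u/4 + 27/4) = (4*u - 5)/(2*(2*u - 3))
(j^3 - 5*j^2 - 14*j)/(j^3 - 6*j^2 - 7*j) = (j + 2)/(j + 1)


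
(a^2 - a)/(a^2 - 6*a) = (a - 1)/(a - 6)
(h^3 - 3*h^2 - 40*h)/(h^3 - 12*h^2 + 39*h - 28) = h*(h^2 - 3*h - 40)/(h^3 - 12*h^2 + 39*h - 28)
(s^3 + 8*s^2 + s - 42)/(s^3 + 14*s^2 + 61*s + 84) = (s - 2)/(s + 4)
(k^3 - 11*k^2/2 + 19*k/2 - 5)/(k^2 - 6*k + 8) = (2*k^2 - 7*k + 5)/(2*(k - 4))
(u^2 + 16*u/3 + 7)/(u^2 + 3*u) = (u + 7/3)/u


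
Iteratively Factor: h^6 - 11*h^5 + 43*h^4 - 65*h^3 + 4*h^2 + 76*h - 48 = (h - 3)*(h^5 - 8*h^4 + 19*h^3 - 8*h^2 - 20*h + 16) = (h - 4)*(h - 3)*(h^4 - 4*h^3 + 3*h^2 + 4*h - 4) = (h - 4)*(h - 3)*(h - 1)*(h^3 - 3*h^2 + 4) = (h - 4)*(h - 3)*(h - 1)*(h + 1)*(h^2 - 4*h + 4) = (h - 4)*(h - 3)*(h - 2)*(h - 1)*(h + 1)*(h - 2)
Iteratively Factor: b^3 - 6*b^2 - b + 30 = (b - 5)*(b^2 - b - 6) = (b - 5)*(b - 3)*(b + 2)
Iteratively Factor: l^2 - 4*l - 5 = (l + 1)*(l - 5)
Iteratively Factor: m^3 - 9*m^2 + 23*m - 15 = (m - 3)*(m^2 - 6*m + 5) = (m - 5)*(m - 3)*(m - 1)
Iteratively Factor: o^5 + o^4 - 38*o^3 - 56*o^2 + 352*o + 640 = (o - 5)*(o^4 + 6*o^3 - 8*o^2 - 96*o - 128) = (o - 5)*(o + 4)*(o^3 + 2*o^2 - 16*o - 32) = (o - 5)*(o - 4)*(o + 4)*(o^2 + 6*o + 8) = (o - 5)*(o - 4)*(o + 2)*(o + 4)*(o + 4)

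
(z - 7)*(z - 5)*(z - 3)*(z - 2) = z^4 - 17*z^3 + 101*z^2 - 247*z + 210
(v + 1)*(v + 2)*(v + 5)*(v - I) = v^4 + 8*v^3 - I*v^3 + 17*v^2 - 8*I*v^2 + 10*v - 17*I*v - 10*I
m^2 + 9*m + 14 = (m + 2)*(m + 7)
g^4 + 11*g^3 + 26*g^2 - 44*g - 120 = (g - 2)*(g + 2)*(g + 5)*(g + 6)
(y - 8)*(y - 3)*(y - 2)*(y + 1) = y^4 - 12*y^3 + 33*y^2 - 2*y - 48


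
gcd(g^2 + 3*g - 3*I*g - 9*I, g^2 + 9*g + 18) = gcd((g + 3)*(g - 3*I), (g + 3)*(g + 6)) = g + 3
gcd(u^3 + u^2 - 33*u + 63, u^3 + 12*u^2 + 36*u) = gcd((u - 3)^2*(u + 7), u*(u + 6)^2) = 1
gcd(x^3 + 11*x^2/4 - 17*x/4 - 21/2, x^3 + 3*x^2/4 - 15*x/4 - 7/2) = x^2 - x/4 - 7/2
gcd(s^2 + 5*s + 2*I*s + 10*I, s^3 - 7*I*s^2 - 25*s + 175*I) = s + 5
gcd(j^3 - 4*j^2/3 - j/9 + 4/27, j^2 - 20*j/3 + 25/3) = 1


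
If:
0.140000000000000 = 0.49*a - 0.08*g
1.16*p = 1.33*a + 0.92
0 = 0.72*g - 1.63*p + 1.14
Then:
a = 0.56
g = 1.66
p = 1.43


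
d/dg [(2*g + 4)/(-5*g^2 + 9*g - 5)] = 2*(5*g^2 + 20*g - 23)/(25*g^4 - 90*g^3 + 131*g^2 - 90*g + 25)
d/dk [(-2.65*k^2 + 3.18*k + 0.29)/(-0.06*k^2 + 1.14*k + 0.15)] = (-2.8302*k^2 - 0.7602*k + 0.1464)/(0.0036*k^4 - 0.1368*k^3 + 1.2816*k^2 + 0.342*k + 0.0225)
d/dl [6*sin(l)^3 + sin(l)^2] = 2*(9*sin(l) + 1)*sin(l)*cos(l)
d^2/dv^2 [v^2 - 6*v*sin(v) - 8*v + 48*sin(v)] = 6*v*sin(v) - 48*sin(v) - 12*cos(v) + 2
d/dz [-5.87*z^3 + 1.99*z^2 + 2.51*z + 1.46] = -17.61*z^2 + 3.98*z + 2.51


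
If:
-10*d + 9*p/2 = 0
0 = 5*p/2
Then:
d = 0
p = 0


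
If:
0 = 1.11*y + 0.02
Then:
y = -0.02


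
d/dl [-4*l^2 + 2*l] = 2 - 8*l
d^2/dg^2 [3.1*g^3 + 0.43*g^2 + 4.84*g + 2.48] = 18.6*g + 0.86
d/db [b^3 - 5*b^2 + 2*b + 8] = 3*b^2 - 10*b + 2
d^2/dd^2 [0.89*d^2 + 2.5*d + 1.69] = 1.78000000000000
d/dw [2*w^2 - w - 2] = 4*w - 1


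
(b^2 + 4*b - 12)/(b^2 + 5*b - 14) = (b + 6)/(b + 7)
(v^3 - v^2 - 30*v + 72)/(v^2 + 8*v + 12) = (v^2 - 7*v + 12)/(v + 2)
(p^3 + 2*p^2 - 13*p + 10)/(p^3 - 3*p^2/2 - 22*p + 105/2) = 2*(p^2 - 3*p + 2)/(2*p^2 - 13*p + 21)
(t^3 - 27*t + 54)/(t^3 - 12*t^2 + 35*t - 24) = (t^2 + 3*t - 18)/(t^2 - 9*t + 8)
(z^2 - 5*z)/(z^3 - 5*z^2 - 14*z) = (5 - z)/(-z^2 + 5*z + 14)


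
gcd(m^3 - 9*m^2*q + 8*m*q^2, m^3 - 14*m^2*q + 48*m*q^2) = -m^2 + 8*m*q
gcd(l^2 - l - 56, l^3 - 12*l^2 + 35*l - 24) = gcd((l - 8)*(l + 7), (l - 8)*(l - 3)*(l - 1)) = l - 8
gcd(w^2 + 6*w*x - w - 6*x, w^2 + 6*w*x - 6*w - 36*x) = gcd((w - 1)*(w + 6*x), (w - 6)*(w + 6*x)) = w + 6*x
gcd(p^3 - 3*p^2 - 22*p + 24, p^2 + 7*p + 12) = p + 4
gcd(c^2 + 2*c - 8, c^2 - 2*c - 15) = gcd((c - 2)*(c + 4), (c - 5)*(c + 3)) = 1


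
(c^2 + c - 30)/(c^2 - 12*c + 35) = (c + 6)/(c - 7)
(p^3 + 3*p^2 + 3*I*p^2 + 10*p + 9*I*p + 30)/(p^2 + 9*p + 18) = (p^2 + 3*I*p + 10)/(p + 6)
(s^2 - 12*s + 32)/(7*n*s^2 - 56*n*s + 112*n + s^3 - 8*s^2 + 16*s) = (s - 8)/(7*n*s - 28*n + s^2 - 4*s)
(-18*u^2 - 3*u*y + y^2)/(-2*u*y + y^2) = (18*u^2 + 3*u*y - y^2)/(y*(2*u - y))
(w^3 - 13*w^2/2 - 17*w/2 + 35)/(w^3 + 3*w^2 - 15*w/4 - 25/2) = 2*(w - 7)/(2*w + 5)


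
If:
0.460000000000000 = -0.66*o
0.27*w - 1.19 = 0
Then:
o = -0.70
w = 4.41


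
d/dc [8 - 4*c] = -4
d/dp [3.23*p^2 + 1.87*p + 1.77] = 6.46*p + 1.87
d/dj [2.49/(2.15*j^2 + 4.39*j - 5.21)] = (-10.707*j - 10.9311)/(2.15*j^2 + 4.39*j - 5.21)^2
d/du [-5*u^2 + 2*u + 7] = 2 - 10*u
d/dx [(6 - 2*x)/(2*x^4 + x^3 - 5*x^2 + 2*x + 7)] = 2*(-2*x^4 - x^3 + 5*x^2 - 2*x + (x - 3)*(8*x^3 + 3*x^2 - 10*x + 2) - 7)/(2*x^4 + x^3 - 5*x^2 + 2*x + 7)^2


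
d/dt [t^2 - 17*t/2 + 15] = 2*t - 17/2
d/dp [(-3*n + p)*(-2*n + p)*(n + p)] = n^2 - 8*n*p + 3*p^2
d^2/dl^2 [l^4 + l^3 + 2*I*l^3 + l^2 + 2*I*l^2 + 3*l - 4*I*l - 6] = 12*l^2 + l*(6 + 12*I) + 2 + 4*I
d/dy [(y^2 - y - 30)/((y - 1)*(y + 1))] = (y^2 + 58*y + 1)/(y^4 - 2*y^2 + 1)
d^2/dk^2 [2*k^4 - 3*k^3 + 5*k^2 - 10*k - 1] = 24*k^2 - 18*k + 10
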